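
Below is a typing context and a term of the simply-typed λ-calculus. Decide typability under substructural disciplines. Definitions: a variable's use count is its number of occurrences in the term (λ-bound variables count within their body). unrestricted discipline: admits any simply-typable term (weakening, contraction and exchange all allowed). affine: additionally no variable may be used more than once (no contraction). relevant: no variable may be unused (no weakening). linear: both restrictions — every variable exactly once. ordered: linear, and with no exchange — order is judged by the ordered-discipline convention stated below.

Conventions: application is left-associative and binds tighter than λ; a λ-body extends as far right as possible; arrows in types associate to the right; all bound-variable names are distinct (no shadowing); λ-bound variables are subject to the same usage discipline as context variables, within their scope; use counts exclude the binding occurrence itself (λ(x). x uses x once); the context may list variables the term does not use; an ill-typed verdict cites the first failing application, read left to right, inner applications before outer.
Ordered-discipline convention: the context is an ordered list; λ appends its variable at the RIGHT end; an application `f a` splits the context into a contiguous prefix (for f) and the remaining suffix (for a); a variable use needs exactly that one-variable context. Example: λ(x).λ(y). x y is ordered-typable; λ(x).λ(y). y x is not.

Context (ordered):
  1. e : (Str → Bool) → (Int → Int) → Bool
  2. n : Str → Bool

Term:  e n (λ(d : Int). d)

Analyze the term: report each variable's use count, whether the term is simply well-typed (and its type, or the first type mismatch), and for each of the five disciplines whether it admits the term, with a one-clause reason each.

variable uses: e: 1, n: 1, d (bound): 1
order of uses: e, n, d
typing: well-typed — term : Bool
ordered ✓ (e, n, d: once each, no exchange needed)
linear ✓ (e, n, d: one use apiece)
affine ✓ (none of e, n, d used more than once)
relevant ✓ (every one of e, n, d appears)
unrestricted ✓ (simply typable at Bool; W, C, E all held)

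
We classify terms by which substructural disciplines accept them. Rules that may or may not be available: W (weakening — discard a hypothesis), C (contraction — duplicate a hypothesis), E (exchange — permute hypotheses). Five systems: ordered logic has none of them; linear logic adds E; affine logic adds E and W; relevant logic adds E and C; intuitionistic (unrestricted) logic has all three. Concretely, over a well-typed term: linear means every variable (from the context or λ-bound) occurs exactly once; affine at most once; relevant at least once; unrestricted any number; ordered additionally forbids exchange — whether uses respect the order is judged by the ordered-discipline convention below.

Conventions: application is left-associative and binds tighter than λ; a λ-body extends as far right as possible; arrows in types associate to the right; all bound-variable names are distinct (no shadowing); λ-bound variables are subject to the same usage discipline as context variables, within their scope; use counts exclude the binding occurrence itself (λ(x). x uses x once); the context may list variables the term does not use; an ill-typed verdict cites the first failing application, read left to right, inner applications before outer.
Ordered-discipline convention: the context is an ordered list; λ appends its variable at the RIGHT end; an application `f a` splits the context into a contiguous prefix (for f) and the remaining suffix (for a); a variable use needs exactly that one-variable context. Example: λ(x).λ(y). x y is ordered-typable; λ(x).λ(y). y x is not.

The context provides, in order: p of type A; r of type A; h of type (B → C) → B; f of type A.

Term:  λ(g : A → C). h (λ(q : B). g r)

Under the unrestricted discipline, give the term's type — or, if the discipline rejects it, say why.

term : (A → C) → B
usage: p ×0, r ×1, h ×1, f ×0, g (λ-bound) ×1, q (λ-bound) ×0
order of uses: h, g, r
typing: the term checks, with type (A → C) → B
summary: ordered ✗ | linear ✗ | affine ✓ | relevant ✗ | unrestricted ✓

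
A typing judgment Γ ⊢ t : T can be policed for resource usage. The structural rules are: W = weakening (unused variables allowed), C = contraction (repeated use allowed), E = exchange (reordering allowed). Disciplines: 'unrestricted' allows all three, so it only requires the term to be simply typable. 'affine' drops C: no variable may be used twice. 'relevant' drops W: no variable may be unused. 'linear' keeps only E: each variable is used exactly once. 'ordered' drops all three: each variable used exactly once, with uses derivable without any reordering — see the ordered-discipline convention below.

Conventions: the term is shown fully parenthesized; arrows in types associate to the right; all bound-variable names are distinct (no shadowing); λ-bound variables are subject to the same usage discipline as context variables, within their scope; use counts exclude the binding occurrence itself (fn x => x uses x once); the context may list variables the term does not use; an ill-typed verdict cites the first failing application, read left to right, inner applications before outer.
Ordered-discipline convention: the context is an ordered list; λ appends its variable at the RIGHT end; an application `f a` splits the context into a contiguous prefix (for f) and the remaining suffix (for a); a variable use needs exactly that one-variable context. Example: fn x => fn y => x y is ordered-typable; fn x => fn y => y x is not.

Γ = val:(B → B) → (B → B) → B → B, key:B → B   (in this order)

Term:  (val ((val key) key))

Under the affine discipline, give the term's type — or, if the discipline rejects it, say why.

not well-typed under affine — uses contraction: val ×2, key ×2
variable uses: val ×2, key ×2
order of uses: val, val, key, key
typing: ✓ — (B → B) → B → B
across the five disciplines: ordered ✗ · linear ✗ · affine ✗ · relevant ✓ · unrestricted ✓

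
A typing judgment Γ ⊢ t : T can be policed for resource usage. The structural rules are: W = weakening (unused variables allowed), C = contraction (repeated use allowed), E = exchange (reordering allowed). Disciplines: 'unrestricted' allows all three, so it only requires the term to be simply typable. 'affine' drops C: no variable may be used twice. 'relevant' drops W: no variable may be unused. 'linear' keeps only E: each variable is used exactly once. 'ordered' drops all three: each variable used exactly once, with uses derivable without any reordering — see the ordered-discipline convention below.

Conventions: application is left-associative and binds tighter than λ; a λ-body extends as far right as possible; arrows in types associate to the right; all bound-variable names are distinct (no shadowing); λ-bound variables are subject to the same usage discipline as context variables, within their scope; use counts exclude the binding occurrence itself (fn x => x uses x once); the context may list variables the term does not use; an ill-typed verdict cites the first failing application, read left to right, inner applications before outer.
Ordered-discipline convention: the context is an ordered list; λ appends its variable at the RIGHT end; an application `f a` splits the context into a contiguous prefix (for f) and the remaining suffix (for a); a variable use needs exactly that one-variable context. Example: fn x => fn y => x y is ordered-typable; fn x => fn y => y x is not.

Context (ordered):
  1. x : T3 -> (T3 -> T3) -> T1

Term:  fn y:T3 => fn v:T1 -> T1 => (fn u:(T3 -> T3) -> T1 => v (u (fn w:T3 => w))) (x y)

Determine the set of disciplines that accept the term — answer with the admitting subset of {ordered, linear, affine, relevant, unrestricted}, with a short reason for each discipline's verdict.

admitted in: linear, affine, relevant, unrestricted
variable uses: x ×1, y (λ-bound) ×1, v (λ-bound) ×1, u (λ-bound) ×1, w (λ-bound) ×1
left-to-right use order: v, u, w, x, y
typing: well-typed at T3 -> (T1 -> T1) -> T1
ordered: ✗ — use order v, u, w, x, y needs exchange
linear: ✓ — each of x, y, v, u, w used exactly once
affine: ✓ — none of x, y, v, u, w used more than once
relevant: ✓ — every one of x, y, v, u, w appears
unrestricted: ✓ — simply typable at T3 -> (T1 -> T1) -> T1; W, C, E all held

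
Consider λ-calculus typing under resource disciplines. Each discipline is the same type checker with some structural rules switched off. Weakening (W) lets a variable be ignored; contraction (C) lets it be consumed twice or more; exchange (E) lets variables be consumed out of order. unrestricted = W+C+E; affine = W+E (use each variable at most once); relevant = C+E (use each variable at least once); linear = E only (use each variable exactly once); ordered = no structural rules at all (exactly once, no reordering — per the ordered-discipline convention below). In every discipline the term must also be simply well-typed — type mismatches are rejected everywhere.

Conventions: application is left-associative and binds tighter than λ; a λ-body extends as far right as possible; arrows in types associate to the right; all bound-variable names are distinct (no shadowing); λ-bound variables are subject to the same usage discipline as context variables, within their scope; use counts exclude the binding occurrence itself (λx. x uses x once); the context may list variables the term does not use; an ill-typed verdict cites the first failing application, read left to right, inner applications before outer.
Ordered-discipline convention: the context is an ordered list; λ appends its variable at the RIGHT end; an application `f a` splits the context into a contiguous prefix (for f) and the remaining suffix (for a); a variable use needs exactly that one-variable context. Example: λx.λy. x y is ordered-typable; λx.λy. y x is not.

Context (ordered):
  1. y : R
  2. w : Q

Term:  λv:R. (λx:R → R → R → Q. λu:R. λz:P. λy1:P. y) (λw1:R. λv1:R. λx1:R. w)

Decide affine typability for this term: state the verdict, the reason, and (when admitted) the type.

yes — no duplicate uses among y, w, v, x, u, z, y1, w1, v1, x1; term : R → R → P → P → R
variable uses: y: 1, w: 1, v (bound): 0, x (bound): 0, u (bound): 0, z (bound): 0, y1 (bound): 0, w1 (bound): 0, v1 (bound): 0, x1 (bound): 0
left-to-right use order: y, w
typing: ✓ — R → R → P → P → R
all disciplines: ordered ✗ | linear ✗ | affine ✓ | relevant ✗ | unrestricted ✓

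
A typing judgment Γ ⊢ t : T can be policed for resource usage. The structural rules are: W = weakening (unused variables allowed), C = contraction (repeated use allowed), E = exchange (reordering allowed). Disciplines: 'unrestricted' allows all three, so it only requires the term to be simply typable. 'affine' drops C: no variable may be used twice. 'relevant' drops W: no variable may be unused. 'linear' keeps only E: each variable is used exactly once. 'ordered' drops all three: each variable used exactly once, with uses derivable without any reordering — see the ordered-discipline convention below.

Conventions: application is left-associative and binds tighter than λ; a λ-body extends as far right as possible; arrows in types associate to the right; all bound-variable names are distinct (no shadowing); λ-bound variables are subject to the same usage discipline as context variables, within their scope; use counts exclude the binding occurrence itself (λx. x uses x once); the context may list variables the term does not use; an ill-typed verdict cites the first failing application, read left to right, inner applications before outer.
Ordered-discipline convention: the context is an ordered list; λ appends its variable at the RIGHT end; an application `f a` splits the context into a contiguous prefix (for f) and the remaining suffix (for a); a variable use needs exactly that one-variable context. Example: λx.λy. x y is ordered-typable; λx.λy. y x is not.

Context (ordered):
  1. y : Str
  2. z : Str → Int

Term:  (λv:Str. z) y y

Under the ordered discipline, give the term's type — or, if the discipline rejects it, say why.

not well-typed under ordered — uses contraction: y ×2; needs weakening: v unused
counts: y ×2; z ×1; v (λ-bound) ×0
left-to-right use order: z, y, y
typing: the term checks, with type Int
all disciplines: ordered ✗ | linear ✗ | affine ✗ | relevant ✗ | unrestricted ✓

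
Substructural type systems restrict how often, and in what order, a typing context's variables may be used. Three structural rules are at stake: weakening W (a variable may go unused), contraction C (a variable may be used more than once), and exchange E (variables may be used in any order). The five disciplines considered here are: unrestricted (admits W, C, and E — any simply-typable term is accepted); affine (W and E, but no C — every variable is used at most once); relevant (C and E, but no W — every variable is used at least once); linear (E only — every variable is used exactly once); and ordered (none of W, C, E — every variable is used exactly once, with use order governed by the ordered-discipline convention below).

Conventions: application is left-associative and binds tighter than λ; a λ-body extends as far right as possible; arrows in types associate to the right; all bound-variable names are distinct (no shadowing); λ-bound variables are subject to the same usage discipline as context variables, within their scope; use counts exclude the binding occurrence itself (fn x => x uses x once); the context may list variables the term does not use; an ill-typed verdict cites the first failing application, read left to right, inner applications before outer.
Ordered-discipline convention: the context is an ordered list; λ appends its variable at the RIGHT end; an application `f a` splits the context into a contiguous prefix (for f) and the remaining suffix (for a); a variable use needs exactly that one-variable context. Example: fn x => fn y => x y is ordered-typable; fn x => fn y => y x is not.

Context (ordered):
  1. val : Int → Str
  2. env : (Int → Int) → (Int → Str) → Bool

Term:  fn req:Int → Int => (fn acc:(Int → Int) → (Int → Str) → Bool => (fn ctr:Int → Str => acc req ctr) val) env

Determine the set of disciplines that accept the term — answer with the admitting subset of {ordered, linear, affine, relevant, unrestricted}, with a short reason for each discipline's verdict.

admitted in: linear, affine, relevant, unrestricted
usage: val ×1, env ×1, req [bound] ×1, acc [bound] ×1, ctr [bound] ×1
use order (left to right): acc, req, ctr, val, env
typing: ✓ — (Int → Int) → Bool
ordered: ✗, no contiguous prefix/suffix split fits acc, req, ctr, val, env
linear: ✓, exactly-once usage across val, env, req, acc, ctr
affine: ✓, no duplicate uses among val, env, req, acc, ctr
relevant: ✓, val, env, req, acc, ctr: all used, weakening unneeded
unrestricted: ✓, simply typable at (Int → Int) → Bool; W, C, E all held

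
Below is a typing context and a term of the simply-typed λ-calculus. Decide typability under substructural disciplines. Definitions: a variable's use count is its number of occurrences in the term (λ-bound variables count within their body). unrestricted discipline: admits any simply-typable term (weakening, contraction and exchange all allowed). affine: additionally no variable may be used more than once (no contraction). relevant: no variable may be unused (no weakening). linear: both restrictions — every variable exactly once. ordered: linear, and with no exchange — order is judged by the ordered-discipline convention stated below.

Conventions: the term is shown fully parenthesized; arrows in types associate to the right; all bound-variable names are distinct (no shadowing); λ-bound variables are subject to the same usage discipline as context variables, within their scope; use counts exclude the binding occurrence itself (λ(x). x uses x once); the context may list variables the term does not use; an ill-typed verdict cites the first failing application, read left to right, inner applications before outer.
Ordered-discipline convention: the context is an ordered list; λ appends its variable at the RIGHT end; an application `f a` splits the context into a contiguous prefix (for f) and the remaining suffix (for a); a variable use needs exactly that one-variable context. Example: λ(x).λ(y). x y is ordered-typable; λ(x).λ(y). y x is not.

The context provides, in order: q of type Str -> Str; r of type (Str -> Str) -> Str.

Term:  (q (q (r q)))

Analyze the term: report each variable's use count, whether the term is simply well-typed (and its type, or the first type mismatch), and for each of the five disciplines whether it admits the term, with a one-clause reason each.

counts: q=3; r=1
left-to-right use order: q, q, r, q
typing: well-typed at Str
ordered: ✗ — q ×3 used more than once (contraction)
linear: ✗ — q ×3 used more than once (contraction)
affine: ✗ — q ×3 used more than once (contraction)
relevant: ✓ — at least one use each (q, r)
unrestricted: ✓ — simply typable at Str; W, C, E all held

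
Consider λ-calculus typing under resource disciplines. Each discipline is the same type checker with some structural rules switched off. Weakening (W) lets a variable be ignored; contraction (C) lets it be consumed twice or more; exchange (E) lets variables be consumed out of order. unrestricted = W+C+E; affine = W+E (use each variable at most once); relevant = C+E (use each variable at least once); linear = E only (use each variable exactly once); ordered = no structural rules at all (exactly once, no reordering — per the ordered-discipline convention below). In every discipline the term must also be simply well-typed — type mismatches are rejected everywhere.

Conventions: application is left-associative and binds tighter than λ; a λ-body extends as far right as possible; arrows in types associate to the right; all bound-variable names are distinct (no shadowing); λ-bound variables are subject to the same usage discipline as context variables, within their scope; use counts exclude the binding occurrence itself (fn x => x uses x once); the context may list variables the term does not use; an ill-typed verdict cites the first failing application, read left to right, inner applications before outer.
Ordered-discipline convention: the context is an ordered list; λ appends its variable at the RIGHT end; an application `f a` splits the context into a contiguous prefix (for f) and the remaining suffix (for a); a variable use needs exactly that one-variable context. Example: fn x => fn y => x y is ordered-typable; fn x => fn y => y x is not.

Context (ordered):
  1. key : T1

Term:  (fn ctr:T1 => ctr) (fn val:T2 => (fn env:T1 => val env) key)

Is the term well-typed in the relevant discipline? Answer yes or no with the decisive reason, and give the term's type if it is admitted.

no — the type mismatch rejects it
counts: key ×1, ctr (bound) ×1, val (bound) ×1, env (bound) ×1
left-to-right use order: ctr, val, env, key
typing: ill-typed: applying a non-function (T2)
per-discipline verdicts: ordered ✗ | linear ✗ | affine ✗ | relevant ✗ | unrestricted ✗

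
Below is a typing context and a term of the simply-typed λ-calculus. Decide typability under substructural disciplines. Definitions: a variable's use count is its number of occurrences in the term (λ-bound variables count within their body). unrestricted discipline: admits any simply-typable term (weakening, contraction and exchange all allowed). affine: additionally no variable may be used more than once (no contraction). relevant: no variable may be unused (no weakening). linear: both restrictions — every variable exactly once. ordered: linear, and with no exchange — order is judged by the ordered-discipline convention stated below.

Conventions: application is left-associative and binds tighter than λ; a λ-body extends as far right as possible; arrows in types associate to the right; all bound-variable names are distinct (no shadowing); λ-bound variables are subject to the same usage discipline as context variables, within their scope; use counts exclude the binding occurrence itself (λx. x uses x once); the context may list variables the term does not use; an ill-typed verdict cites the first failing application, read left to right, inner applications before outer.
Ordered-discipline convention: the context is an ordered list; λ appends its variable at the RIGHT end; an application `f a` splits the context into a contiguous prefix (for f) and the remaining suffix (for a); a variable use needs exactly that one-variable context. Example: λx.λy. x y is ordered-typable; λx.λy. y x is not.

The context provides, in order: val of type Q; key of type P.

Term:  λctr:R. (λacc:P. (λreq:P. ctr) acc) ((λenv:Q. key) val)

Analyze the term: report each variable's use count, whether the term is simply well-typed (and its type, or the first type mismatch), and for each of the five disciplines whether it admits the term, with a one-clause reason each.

usage: val: 1×, key: 1×, ctr (λ-bound): 1×, acc (λ-bound): 1×, req (λ-bound): 0×, env (λ-bound): 0×
use order (left to right): ctr, acc, key, val
typing: ✓ — R -> R
ordered: ✗ — req, env left unused
linear: ✗ — req, env left unused
affine: ✓ — val, key, ctr, acc, req, env: no repeats, contraction unneeded
relevant: ✗ — req, env left unused
unrestricted: ✓ — well-typed at R -> R; no restrictions here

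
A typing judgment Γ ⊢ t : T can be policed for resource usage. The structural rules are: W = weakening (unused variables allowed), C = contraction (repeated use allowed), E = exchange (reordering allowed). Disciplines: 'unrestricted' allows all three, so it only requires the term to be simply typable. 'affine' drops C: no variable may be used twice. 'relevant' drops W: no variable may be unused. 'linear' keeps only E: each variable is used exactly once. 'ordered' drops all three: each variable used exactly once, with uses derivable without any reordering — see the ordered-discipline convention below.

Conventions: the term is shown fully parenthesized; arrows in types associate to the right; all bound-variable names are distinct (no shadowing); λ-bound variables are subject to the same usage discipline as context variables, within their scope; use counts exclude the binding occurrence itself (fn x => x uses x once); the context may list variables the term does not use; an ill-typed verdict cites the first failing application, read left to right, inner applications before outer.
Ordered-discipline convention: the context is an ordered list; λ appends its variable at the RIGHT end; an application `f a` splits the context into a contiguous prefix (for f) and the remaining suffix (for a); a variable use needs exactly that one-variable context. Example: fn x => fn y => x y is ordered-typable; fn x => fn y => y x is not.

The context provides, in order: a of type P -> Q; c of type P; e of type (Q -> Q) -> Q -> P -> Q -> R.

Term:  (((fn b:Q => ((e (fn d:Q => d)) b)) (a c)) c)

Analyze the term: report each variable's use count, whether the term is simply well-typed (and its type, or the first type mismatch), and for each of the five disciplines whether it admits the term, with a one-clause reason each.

counts: a: 1, c: 2, e: 1, b [bound]: 1, d [bound]: 1
uses in reading order: e, d, b, a, c, c
typing: the term checks, with type Q -> R
ordered: ✗ — needs contraction — c ×2
linear: ✗ — needs contraction — c ×2
affine: ✗ — needs contraction — c ×2
relevant: ✓ — a, c, e, b, d: all used, weakening unneeded
unrestricted: ✓ — simply typable at Q -> R; W, C, E all held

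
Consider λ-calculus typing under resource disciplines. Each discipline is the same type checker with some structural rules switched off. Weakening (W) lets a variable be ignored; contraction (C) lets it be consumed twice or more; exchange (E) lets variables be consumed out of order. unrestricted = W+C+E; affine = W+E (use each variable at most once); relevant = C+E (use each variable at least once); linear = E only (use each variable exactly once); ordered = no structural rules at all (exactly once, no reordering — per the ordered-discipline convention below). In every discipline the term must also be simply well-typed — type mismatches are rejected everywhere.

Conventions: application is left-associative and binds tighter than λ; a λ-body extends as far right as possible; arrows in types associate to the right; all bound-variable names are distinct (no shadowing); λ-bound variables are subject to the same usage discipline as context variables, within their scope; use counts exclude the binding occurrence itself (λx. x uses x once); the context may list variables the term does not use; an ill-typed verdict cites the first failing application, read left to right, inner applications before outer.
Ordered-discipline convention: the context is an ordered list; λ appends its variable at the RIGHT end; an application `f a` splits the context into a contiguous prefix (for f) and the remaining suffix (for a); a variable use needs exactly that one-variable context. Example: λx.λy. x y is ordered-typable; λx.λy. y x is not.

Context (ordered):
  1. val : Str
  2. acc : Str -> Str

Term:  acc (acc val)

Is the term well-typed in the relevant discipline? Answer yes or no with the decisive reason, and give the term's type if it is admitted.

yes — at least one use each (val, acc); term : Str
usage: val=1; acc=2
use order (left to right): acc, acc, val
typing: well-typed at Str
across the five disciplines: ordered ✗, linear ✗, affine ✗, relevant ✓, unrestricted ✓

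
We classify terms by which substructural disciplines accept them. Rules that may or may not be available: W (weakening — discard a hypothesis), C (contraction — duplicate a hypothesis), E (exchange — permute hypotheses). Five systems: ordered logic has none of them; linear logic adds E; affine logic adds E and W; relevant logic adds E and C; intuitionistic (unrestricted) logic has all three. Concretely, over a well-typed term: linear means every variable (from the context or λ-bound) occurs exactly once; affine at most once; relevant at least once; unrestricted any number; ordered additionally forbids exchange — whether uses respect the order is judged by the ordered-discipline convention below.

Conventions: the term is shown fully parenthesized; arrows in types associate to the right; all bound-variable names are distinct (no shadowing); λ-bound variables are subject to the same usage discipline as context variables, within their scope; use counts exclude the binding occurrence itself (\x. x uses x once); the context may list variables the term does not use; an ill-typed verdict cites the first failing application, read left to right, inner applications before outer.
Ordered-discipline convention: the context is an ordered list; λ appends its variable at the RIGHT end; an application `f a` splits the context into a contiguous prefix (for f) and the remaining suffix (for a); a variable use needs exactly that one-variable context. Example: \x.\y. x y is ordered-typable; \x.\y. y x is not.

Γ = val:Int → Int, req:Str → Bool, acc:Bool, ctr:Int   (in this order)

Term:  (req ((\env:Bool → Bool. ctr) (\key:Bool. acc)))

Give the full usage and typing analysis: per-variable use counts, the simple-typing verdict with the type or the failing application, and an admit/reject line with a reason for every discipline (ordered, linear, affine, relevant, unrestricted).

usage: val=0, req=1, acc=1, ctr=1, env [bound]=0, key [bound]=0
use order (left to right): req, ctr, acc
typing: ill-typed: argument of type Int where Str is required
ordered: ✗ — not simply typable
linear: ✗ — fails simple typing
affine: ✗ — a type mismatch blocks all five
relevant: ✗ — the type mismatch rejects it
unrestricted: ✗ — not simply typable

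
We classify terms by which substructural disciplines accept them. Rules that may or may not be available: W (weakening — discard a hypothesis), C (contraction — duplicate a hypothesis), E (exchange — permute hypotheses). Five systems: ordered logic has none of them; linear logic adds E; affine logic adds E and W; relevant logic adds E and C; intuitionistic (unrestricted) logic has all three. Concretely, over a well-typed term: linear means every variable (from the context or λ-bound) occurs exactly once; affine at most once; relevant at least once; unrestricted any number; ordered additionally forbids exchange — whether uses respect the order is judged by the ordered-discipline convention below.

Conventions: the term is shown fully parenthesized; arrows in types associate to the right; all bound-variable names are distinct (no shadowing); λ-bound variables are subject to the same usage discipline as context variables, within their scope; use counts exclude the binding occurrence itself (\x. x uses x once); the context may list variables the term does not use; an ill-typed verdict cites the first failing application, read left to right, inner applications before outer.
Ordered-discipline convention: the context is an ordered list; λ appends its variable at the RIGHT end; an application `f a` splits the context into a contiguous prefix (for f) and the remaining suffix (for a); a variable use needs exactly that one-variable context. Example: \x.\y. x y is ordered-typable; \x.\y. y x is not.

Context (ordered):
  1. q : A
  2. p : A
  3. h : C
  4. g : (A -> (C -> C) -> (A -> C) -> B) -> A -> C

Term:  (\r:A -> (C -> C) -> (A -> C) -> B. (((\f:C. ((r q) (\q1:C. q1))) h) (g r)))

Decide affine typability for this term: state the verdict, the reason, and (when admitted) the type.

no — needs contraction — r ×2
counts: q: 1, p: 0, h: 1, g: 1, r [bound]: 2, f [bound]: 0, q1 [bound]: 1
left-to-right use order: r, q, q1, h, g, r
typing: well-typed at (A -> (C -> C) -> (A -> C) -> B) -> B
per-discipline verdicts: ordered ✗ · linear ✗ · affine ✗ · relevant ✗ · unrestricted ✓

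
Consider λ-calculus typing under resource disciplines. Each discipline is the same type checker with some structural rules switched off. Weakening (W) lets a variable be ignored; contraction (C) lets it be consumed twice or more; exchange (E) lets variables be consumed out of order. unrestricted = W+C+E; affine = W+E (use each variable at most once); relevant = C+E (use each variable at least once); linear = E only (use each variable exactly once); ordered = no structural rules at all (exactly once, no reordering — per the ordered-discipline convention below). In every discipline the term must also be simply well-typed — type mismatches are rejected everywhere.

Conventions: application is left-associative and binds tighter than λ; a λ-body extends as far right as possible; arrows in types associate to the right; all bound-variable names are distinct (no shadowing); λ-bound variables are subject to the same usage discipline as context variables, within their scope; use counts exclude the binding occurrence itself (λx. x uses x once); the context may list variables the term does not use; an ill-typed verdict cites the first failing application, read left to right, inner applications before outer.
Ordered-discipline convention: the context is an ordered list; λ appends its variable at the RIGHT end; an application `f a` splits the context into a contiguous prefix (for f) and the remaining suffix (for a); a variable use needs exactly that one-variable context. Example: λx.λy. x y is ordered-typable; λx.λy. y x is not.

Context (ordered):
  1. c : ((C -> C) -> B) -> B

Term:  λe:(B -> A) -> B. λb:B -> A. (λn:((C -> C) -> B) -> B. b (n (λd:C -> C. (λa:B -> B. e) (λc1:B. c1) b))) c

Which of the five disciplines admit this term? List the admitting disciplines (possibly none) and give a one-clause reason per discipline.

admitting disciplines: unrestricted
variable uses: c: 1, e [bound]: 1, b [bound]: 2, n [bound]: 1, d [bound]: 0, a [bound]: 0, c1 [bound]: 1
left-to-right use order: b, n, e, c1, b, c
typing: well-typed — term : ((B -> A) -> B) -> (B -> A) -> A
ordered: ✗, uses contraction: b ×2; d, a never used (weakening)
linear: ✗, uses contraction: b ×2; d, a never used (weakening)
affine: ✗, uses contraction: b ×2
relevant: ✗, d, a never used (weakening)
unrestricted: ✓, simply typable at ((B -> A) -> B) -> (B -> A) -> A; W, C, E all held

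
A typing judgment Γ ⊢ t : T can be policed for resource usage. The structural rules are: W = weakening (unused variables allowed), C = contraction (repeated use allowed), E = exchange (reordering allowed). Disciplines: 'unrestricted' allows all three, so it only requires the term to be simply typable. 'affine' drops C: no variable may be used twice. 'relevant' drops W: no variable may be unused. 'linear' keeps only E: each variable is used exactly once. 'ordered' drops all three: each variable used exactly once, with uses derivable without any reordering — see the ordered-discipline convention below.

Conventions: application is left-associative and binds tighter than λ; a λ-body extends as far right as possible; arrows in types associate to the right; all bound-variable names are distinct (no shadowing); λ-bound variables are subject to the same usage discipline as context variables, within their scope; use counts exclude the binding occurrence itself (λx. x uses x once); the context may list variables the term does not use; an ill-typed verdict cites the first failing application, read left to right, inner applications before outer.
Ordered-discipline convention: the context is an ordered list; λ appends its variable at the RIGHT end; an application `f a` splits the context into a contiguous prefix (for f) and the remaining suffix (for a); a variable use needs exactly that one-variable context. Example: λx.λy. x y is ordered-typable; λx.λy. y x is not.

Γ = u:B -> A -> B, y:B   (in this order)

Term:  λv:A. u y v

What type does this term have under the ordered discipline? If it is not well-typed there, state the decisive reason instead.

term : A -> B
usage: u: 1; y: 1; v (bound): 1
uses in reading order: u, y, v
typing: the term checks, with type A -> B
summary: ordered ✓ | linear ✓ | affine ✓ | relevant ✓ | unrestricted ✓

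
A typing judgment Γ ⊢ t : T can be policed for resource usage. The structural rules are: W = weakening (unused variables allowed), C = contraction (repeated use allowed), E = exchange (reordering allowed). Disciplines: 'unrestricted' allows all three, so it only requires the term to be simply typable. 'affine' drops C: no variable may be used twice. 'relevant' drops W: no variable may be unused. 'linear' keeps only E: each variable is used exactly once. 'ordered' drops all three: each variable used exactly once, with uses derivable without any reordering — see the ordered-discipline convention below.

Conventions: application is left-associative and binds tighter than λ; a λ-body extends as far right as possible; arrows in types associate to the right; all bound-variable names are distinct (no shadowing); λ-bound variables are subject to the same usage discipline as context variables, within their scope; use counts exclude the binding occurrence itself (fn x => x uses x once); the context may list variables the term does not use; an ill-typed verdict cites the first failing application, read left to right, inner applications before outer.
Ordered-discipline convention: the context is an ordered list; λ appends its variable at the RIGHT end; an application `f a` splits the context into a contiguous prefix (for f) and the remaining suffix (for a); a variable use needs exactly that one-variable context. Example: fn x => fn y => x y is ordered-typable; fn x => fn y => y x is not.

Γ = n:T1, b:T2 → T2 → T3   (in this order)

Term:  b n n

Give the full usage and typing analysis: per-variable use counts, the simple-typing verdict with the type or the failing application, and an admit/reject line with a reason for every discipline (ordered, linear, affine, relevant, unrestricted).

variable uses: n ×2, b ×1
left-to-right use order: b, n, n
typing: ill-typed: an application expects T2 but receives T1
ordered: ✗ — not simply typable
linear: ✗ — fails simple typing
affine: ✗ — a type mismatch blocks all five
relevant: ✗ — the type mismatch rejects it
unrestricted: ✗ — not simply typable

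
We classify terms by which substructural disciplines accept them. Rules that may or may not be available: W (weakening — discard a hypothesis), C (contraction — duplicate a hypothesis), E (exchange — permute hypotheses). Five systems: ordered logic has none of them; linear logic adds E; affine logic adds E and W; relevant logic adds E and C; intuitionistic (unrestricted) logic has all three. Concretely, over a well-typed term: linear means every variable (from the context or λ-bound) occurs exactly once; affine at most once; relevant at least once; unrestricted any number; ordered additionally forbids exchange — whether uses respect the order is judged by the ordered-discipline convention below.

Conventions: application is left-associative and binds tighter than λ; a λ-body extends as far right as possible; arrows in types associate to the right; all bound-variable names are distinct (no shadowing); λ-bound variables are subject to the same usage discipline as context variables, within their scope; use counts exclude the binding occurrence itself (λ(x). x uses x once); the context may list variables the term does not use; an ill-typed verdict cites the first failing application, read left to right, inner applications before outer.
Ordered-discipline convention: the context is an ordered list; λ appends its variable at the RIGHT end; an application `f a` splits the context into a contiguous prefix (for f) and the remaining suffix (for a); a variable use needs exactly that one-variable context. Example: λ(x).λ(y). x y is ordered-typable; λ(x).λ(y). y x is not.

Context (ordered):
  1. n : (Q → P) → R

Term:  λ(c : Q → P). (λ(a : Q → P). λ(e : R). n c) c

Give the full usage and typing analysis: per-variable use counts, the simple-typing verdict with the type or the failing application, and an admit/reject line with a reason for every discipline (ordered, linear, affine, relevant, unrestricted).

variable uses: n ×1; c (bound) ×2; a (bound) ×0; e (bound) ×0
order of uses: n, c, c
typing: the term checks, with type (Q → P) → R → R
ordered ✗ (repeated use of c ×2; a, e left unused)
linear ✗ (repeated use of c ×2; a, e left unused)
affine ✗ (repeated use of c ×2)
relevant ✗ (a, e left unused)
unrestricted ✓ (type-checks ((Q → P) → R → R) and nothing is barred)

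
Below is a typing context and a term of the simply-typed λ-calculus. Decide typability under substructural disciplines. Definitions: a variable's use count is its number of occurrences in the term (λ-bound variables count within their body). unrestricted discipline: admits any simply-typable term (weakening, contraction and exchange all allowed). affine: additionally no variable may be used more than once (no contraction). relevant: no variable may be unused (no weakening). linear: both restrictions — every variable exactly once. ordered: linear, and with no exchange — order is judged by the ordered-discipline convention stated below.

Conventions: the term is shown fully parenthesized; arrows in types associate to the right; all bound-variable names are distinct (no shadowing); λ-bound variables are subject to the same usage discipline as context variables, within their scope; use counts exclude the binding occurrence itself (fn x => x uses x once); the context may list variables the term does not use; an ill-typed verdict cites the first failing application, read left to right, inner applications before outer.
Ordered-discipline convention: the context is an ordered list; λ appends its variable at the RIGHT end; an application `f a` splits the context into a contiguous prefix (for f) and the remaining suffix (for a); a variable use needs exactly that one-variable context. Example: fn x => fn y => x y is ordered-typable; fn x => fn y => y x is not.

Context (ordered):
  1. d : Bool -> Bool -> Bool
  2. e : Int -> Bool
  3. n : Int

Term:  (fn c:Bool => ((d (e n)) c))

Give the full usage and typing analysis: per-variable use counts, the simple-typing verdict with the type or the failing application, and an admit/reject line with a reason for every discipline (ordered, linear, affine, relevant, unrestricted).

variable uses: d: 1×; e: 1×; n: 1×; c (bound): 1×
use order (left to right): d, e, n, c
typing: the term checks, with type Bool -> Bool
ordered ✓ (one use each (d, e, n, c); ordered split holds)
linear ✓ (d, e, n, c: one use apiece)
affine ✓ (d, e, n, c: no repeats, contraction unneeded)
relevant ✓ (at least one use each (d, e, n, c))
unrestricted ✓ (typability at Bool -> Bool is all that's needed)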